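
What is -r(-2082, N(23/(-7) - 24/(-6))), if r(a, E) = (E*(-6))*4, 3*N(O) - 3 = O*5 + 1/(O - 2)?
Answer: 2920/63 ≈ 46.349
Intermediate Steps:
N(O) = 1 + 1/(3*(-2 + O)) + 5*O/3 (N(O) = 1 + (O*5 + 1/(O - 2))/3 = 1 + (5*O + 1/(-2 + O))/3 = 1 + (1/(-2 + O) + 5*O)/3 = 1 + (1/(3*(-2 + O)) + 5*O/3) = 1 + 1/(3*(-2 + O)) + 5*O/3)
r(a, E) = -24*E (r(a, E) = -6*E*4 = -24*E)
-r(-2082, N(23/(-7) - 24/(-6))) = -(-24)*(-5 - 7*(23/(-7) - 24/(-6)) + 5*(23/(-7) - 24/(-6))²)/(3*(-2 + (23/(-7) - 24/(-6)))) = -(-24)*(-5 - 7*(23*(-⅐) - 24*(-⅙)) + 5*(23*(-⅐) - 24*(-⅙))²)/(3*(-2 + (23*(-⅐) - 24*(-⅙)))) = -(-24)*(-5 - 7*(-23/7 + 4) + 5*(-23/7 + 4)²)/(3*(-2 + (-23/7 + 4))) = -(-24)*(-5 - 7*5/7 + 5*(5/7)²)/(3*(-2 + 5/7)) = -(-24)*(-5 - 5 + 5*(25/49))/(3*(-9/7)) = -(-24)*(⅓)*(-7/9)*(-5 - 5 + 125/49) = -(-24)*(⅓)*(-7/9)*(-365/49) = -(-24)*365/189 = -1*(-2920/63) = 2920/63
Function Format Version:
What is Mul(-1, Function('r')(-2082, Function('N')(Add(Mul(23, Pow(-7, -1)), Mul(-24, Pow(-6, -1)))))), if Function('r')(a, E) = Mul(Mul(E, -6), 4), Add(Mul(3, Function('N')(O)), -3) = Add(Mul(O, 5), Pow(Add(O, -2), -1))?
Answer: Rational(2920, 63) ≈ 46.349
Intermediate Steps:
Function('N')(O) = Add(1, Mul(Rational(1, 3), Pow(Add(-2, O), -1)), Mul(Rational(5, 3), O)) (Function('N')(O) = Add(1, Mul(Rational(1, 3), Add(Mul(O, 5), Pow(Add(O, -2), -1)))) = Add(1, Mul(Rational(1, 3), Add(Mul(5, O), Pow(Add(-2, O), -1)))) = Add(1, Mul(Rational(1, 3), Add(Pow(Add(-2, O), -1), Mul(5, O)))) = Add(1, Add(Mul(Rational(1, 3), Pow(Add(-2, O), -1)), Mul(Rational(5, 3), O))) = Add(1, Mul(Rational(1, 3), Pow(Add(-2, O), -1)), Mul(Rational(5, 3), O)))
Function('r')(a, E) = Mul(-24, E) (Function('r')(a, E) = Mul(Mul(-6, E), 4) = Mul(-24, E))
Mul(-1, Function('r')(-2082, Function('N')(Add(Mul(23, Pow(-7, -1)), Mul(-24, Pow(-6, -1)))))) = Mul(-1, Mul(-24, Mul(Rational(1, 3), Pow(Add(-2, Add(Mul(23, Pow(-7, -1)), Mul(-24, Pow(-6, -1)))), -1), Add(-5, Mul(-7, Add(Mul(23, Pow(-7, -1)), Mul(-24, Pow(-6, -1)))), Mul(5, Pow(Add(Mul(23, Pow(-7, -1)), Mul(-24, Pow(-6, -1))), 2)))))) = Mul(-1, Mul(-24, Mul(Rational(1, 3), Pow(Add(-2, Add(Mul(23, Rational(-1, 7)), Mul(-24, Rational(-1, 6)))), -1), Add(-5, Mul(-7, Add(Mul(23, Rational(-1, 7)), Mul(-24, Rational(-1, 6)))), Mul(5, Pow(Add(Mul(23, Rational(-1, 7)), Mul(-24, Rational(-1, 6))), 2)))))) = Mul(-1, Mul(-24, Mul(Rational(1, 3), Pow(Add(-2, Add(Rational(-23, 7), 4)), -1), Add(-5, Mul(-7, Add(Rational(-23, 7), 4)), Mul(5, Pow(Add(Rational(-23, 7), 4), 2)))))) = Mul(-1, Mul(-24, Mul(Rational(1, 3), Pow(Add(-2, Rational(5, 7)), -1), Add(-5, Mul(-7, Rational(5, 7)), Mul(5, Pow(Rational(5, 7), 2)))))) = Mul(-1, Mul(-24, Mul(Rational(1, 3), Pow(Rational(-9, 7), -1), Add(-5, -5, Mul(5, Rational(25, 49)))))) = Mul(-1, Mul(-24, Mul(Rational(1, 3), Rational(-7, 9), Add(-5, -5, Rational(125, 49))))) = Mul(-1, Mul(-24, Mul(Rational(1, 3), Rational(-7, 9), Rational(-365, 49)))) = Mul(-1, Mul(-24, Rational(365, 189))) = Mul(-1, Rational(-2920, 63)) = Rational(2920, 63)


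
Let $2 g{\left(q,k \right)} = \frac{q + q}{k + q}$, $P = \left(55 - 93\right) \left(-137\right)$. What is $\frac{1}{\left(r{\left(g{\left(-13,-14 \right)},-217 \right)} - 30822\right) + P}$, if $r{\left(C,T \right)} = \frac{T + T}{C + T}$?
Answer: $- \frac{2923}{74869709} \approx -3.9041 \cdot 10^{-5}$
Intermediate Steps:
$P = 5206$ ($P = \left(-38\right) \left(-137\right) = 5206$)
$g{\left(q,k \right)} = \frac{q}{k + q}$ ($g{\left(q,k \right)} = \frac{\left(q + q\right) \frac{1}{k + q}}{2} = \frac{2 q \frac{1}{k + q}}{2} = \frac{q}{k + q}$)
$r{\left(C,T \right)} = \frac{2 T}{C + T}$
$\frac{1}{\left(r{\left(g{\left(-13,-14 \right)},-217 \right)} - 30822\right) + P} = \frac{1}{\left(2 \left(-217\right) \frac{1}{- \frac{13}{-14 - 13} - 217} - 30822\right) + 5206} = \frac{1}{\left(2 \left(-217\right) \frac{1}{- \frac{13}{-27} - 217} - 30822\right) + 5206} = \frac{1}{\left(2 \left(-217\right) \frac{1}{\left(-13\right) \left(- \frac{1}{27}\right) - 217} - 30822\right) + 5206} = \frac{1}{\left(2 \left(-217\right) \frac{1}{\frac{13}{27} - 217} - 30822\right) + 5206} = \frac{1}{\left(2 \left(-217\right) \frac{1}{- \frac{5846}{27}} - 30822\right) + 5206} = \frac{1}{\left(2 \left(-217\right) \left(- \frac{27}{5846}\right) - 30822\right) + 5206} = \frac{1}{\left(\frac{5859}{2923} - 30822\right) + 5206} = \frac{1}{- \frac{90086847}{2923} + 5206} = \frac{1}{- \frac{74869709}{2923}} = - \frac{2923}{74869709}$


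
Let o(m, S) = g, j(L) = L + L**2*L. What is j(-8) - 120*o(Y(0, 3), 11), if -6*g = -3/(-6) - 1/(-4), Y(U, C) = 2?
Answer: -505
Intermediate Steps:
g = -1/8 (g = -(-3/(-6) - 1/(-4))/6 = -(-3*(-1/6) - 1*(-1/4))/6 = -(1/2 + 1/4)/6 = -1/6*3/4 = -1/8 ≈ -0.12500)
j(L) = L + L**3
o(m, S) = -1/8
j(-8) - 120*o(Y(0, 3), 11) = (-8 + (-8)**3) - 120*(-1/8) = (-8 - 512) + 15 = -520 + 15 = -505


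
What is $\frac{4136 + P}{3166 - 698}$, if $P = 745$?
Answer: $\frac{4881}{2468} \approx 1.9777$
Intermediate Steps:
$\frac{4136 + P}{3166 - 698} = \frac{4136 + 745}{3166 - 698} = \frac{4881}{2468}$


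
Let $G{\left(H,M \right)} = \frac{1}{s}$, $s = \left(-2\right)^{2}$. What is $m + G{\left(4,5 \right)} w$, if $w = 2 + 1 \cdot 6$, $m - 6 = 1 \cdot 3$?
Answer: $11$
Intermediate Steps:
$s = 4$
$m = 9$ ($m = 6 + 1 \cdot 3 = 6 + 3 = 9$)
$G{\left(H,M \right)} = \frac{1}{4}$
$w = 8$ ($w = 2 + 6 = 8$)
$m + G{\left(4,5 \right)} w = 9 + \frac{1}{4} \cdot 8 = 9 + 2 = 11$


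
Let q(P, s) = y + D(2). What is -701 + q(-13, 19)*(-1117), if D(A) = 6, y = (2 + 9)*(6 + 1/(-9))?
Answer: -717838/9 ≈ -79760.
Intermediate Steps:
y = 583/9 (y = 11*(6 - ⅑) = 11*(53/9) = 583/9 ≈ 64.778)
q(P, s) = 637/9 (q(P, s) = 583/9 + 6 = 637/9)
-701 + q(-13, 19)*(-1117) = -701 + (637/9)*(-1117) = -701 - 711529/9 = -717838/9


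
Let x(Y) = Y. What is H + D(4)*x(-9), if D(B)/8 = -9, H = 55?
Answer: 703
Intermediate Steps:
D(B) = -72 (D(B) = 8*(-9) = -72)
H + D(4)*x(-9) = 55 - 72*(-9) = 55 + 648 = 703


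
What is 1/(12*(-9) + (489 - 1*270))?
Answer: 1/111 ≈ 0.0090090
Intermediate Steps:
1/(12*(-9) + (489 - 1*270)) = 1/(-108 + (489 - 270)) = 1/(-108 + 219) = 1/111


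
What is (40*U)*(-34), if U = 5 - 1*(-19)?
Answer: -32640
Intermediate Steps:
U = 24 (U = 5 + 19 = 24)
(40*U)*(-34) = (40*24)*(-34) = 960*(-34) = -32640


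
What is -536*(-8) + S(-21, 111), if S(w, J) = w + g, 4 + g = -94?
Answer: 4169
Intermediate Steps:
g = -98 (g = -4 - 94 = -98)
S(w, J) = -98 + w (S(w, J) = w - 98 = -98 + w)
-536*(-8) + S(-21, 111) = -536*(-8) + (-98 - 21) = 4288 - 119 = 4169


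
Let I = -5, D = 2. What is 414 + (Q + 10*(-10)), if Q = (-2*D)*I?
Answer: 334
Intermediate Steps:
Q = 20 (Q = -2*2*(-5) = -4*(-5) = 20)
414 + (Q + 10*(-10)) = 414 + (20 + 10*(-10)) = 414 + (20 - 100) = 414 - 80 = 334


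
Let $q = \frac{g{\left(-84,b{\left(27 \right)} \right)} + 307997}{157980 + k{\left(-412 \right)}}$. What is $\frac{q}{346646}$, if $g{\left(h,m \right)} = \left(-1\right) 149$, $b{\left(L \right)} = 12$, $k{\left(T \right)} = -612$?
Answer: $\frac{12827}{2272957822} \approx 5.6433 \cdot 10^{-6}$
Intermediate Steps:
$g{\left(h,m \right)} = -149$
$q = \frac{12827}{6557}$ ($q = \frac{-149 + 307997}{157980 - 612} = \frac{307848}{157368} = 307848 \cdot \frac{1}{157368} = \frac{12827}{6557} \approx 1.9562$)
$\frac{q}{346646} = \frac{12827}{6557 \cdot 346646} = \frac{12827}{6557} \cdot \frac{1}{346646} = \frac{12827}{2272957822}$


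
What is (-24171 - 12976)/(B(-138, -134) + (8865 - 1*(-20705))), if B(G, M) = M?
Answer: -3377/2676 ≈ -1.2620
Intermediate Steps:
(-24171 - 12976)/(B(-138, -134) + (8865 - 1*(-20705))) = (-24171 - 12976)/(-134 + (8865 - 1*(-20705))) = -37147/(-134 + (8865 + 20705)) = -37147/(-134 + 29570) = -37147/29436 = -37147*1/29436 = -3377/2676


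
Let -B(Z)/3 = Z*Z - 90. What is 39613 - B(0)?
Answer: 39343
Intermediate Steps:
B(Z) = 270 - 3*Z**2 (B(Z) = -3*(Z*Z - 90) = -3*(Z**2 - 90) = -3*(-90 + Z**2) = 270 - 3*Z**2)
39613 - B(0) = 39613 - (270 - 3*0**2) = 39613 - (270 - 3*0) = 39613 - (270 + 0) = 39613 - 1*270 = 39613 - 270 = 39343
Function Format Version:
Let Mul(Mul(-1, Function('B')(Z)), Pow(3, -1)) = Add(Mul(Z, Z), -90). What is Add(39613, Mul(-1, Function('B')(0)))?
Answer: 39343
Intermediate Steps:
Function('B')(Z) = Add(270, Mul(-3, Pow(Z, 2))) (Function('B')(Z) = Mul(-3, Add(Mul(Z, Z), -90)) = Mul(-3, Add(Pow(Z, 2), -90)) = Mul(-3, Add(-90, Pow(Z, 2))) = Add(270, Mul(-3, Pow(Z, 2))))
Add(39613, Mul(-1, Function('B')(0))) = Add(39613, Mul(-1, Add(270, Mul(-3, Pow(0, 2))))) = Add(39613, Mul(-1, Add(270, Mul(-3, 0)))) = Add(39613, Mul(-1, Add(270, 0))) = Add(39613, Mul(-1, 270)) = Add(39613, -270) = 39343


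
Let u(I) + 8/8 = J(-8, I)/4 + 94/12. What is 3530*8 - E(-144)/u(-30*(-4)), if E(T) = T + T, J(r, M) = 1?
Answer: 2403856/85 ≈ 28281.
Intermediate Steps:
u(I) = 85/12 (u(I) = -1 + (1/4 + 94/12) = -1 + (1*(1/4) + 94*(1/12)) = -1 + (1/4 + 47/6) = -1 + 97/12 = 85/12)
E(T) = 2*T
3530*8 - E(-144)/u(-30*(-4)) = 3530*8 - 2*(-144)/85/12 = 28240 - (-288)*12/85 = 28240 - 1*(-3456/85) = 28240 + 3456/85 = 2403856/85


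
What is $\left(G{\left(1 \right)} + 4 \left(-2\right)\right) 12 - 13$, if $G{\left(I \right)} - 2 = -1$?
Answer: $-97$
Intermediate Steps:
$G{\left(I \right)} = 1$ ($G{\left(I \right)} = 2 - 1 = 1$)
$\left(G{\left(1 \right)} + 4 \left(-2\right)\right) 12 - 13 = \left(1 + 4 \left(-2\right)\right) 12 - 13 = \left(1 - 8\right) 12 - 13 = \left(-7\right) 12 - 13 = -84 - 13 = -97$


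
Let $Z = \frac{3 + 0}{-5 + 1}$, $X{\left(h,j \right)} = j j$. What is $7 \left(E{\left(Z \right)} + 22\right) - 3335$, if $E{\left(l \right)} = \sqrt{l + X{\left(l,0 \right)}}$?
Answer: $-3181 + \frac{7 i \sqrt{3}}{2} \approx -3181.0 + 6.0622 i$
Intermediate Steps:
$X{\left(h,j \right)} = j^{2}$
$Z = - \frac{3}{4}$ ($Z = \frac{3}{-4} = 3 \left(- \frac{1}{4}\right) = - \frac{3}{4} \approx -0.75$)
$E{\left(l \right)} = \sqrt{l}$ ($E{\left(l \right)} = \sqrt{l + 0^{2}} = \sqrt{l + 0} = \sqrt{l}$)
$7 \left(E{\left(Z \right)} + 22\right) - 3335 = 7 \left(\sqrt{- \frac{3}{4}} + 22\right) - 3335 = 7 \left(\frac{i \sqrt{3}}{2} + 22\right) - 3335 = 7 \left(22 + \frac{i \sqrt{3}}{2}\right) - 3335 = \left(154 + \frac{7 i \sqrt{3}}{2}\right) - 3335 = -3181 + \frac{7 i \sqrt{3}}{2}$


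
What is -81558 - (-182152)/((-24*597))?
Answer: -146093147/1791 ≈ -81571.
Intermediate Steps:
-81558 - (-182152)/((-24*597)) = -81558 - (-182152)/(-14328) = -81558 - (-182152)*(-1)/14328 = -81558 - 1*22769/1791 = -81558 - 22769/1791 = -146093147/1791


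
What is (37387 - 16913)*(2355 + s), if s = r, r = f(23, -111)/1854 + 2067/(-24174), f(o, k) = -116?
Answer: 60023601446177/1244961 ≈ 4.8213e+7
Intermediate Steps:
r = -368689/2489922 (r = -116/1854 + 2067/(-24174) = -116*1/1854 + 2067*(-1/24174) = -58/927 - 689/8058 = -368689/2489922 ≈ -0.14807)
s = -368689/2489922 ≈ -0.14807
(37387 - 16913)*(2355 + s) = (37387 - 16913)*(2355 - 368689/2489922) = 20474*(5863397621/2489922) = 60023601446177/1244961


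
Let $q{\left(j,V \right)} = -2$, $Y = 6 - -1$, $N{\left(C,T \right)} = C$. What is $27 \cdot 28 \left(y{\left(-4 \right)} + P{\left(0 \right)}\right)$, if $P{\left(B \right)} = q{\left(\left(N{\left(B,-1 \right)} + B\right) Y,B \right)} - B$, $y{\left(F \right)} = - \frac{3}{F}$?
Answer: $-945$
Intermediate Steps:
$Y = 7$ ($Y = 6 + 1 = 7$)
$P{\left(B \right)} = -2 - B$
$27 \cdot 28 \left(y{\left(-4 \right)} + P{\left(0 \right)}\right) = 27 \cdot 28 \left(- \frac{3}{-4} - 2\right) = 756 \left(\left(-3\right) \left(- \frac{1}{4}\right) + \left(-2 + 0\right)\right) = 756 \left(\frac{3}{4} - 2\right) = 756 \left(- \frac{5}{4}\right) = -945$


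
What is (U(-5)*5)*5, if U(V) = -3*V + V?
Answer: 250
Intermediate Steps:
U(V) = -2*V
(U(-5)*5)*5 = (-2*(-5)*5)*5 = (10*5)*5 = 50*5 = 250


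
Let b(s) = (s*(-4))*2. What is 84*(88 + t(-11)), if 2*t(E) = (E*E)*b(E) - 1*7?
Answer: 454314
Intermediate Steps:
b(s) = -8*s (b(s) = -4*s*2 = -8*s)
t(E) = -7/2 - 4*E**3 (t(E) = ((E*E)*(-8*E) - 1*7)/2 = (E**2*(-8*E) - 7)/2 = (-8*E**3 - 7)/2 = (-7 - 8*E**3)/2 = -7/2 - 4*E**3)
84*(88 + t(-11)) = 84*(88 + (-7/2 - 4*(-11)**3)) = 84*(88 + (-7/2 - 4*(-1331))) = 84*(88 + (-7/2 + 5324)) = 84*(88 + 10641/2) = 84*(10817/2) = 454314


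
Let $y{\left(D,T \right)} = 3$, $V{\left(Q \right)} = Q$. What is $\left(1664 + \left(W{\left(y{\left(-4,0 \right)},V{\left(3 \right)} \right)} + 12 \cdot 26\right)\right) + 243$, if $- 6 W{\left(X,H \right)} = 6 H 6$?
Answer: $2201$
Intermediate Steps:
$W{\left(X,H \right)} = - 6 H$ ($W{\left(X,H \right)} = - \frac{6 H 6}{6} = - \frac{36 H}{6} = - 6 H$)
$\left(1664 + \left(W{\left(y{\left(-4,0 \right)},V{\left(3 \right)} \right)} + 12 \cdot 26\right)\right) + 243 = \left(1664 + \left(\left(-6\right) 3 + 12 \cdot 26\right)\right) + 243 = \left(1664 + \left(-18 + 312\right)\right) + 243 = \left(1664 + 294\right) + 243 = 1958 + 243 = 2201$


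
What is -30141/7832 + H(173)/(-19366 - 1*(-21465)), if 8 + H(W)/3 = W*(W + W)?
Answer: 1342969641/16439368 ≈ 81.692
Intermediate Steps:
H(W) = -24 + 6*W² (H(W) = -24 + 3*(W*(W + W)) = -24 + 3*(W*(2*W)) = -24 + 3*(2*W²) = -24 + 6*W²)
-30141/7832 + H(173)/(-19366 - 1*(-21465)) = -30141/7832 + (-24 + 6*173²)/(-19366 - 1*(-21465)) = -30141*1/7832 + (-24 + 6*29929)/(-19366 + 21465) = -30141/7832 + (-24 + 179574)/2099 = -30141/7832 + 179550*(1/2099) = -30141/7832 + 179550/2099 = 1342969641/16439368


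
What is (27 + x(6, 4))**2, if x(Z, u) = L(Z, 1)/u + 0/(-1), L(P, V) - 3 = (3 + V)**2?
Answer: 16129/16 ≈ 1008.1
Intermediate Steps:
L(P, V) = 3 + (3 + V)**2
x(Z, u) = 19/u (x(Z, u) = (3 + (3 + 1)**2)/u + 0/(-1) = (3 + 4**2)/u + 0*(-1) = (3 + 16)/u + 0 = 19/u + 0 = 19/u)
(27 + x(6, 4))**2 = (27 + 19/4)**2 = (127/4)**2 = 16129/16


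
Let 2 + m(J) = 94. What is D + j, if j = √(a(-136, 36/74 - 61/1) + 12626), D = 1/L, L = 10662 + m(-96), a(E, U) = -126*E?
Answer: 1/10754 + √29762 ≈ 172.52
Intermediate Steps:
m(J) = 92 (m(J) = -2 + 94 = 92)
L = 10754 (L = 10662 + 92 = 10754)
D = 1/10754 ≈ 9.2989e-5
j = √29762 (j = √(-126*(-136) + 12626) = √(17136 + 12626) = √29762 ≈ 172.52)
D + j = 1/10754 + √29762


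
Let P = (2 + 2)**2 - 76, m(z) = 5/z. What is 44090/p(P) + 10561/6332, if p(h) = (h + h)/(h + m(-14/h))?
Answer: 628224157/44324 ≈ 14173.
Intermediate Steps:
P = -60 (P = 4**2 - 76 = 16 - 76 = -60)
p(h) = 28/9 (p(h) = (h + h)/(h + 5/((-14/h))) = (2*h)/(h + 5*(-h/14)) = (2*h)/(h - 5*h/14) = (2*h)/((9*h/14)) = (2*h)*(14/(9*h)) = 28/9)
44090/p(P) + 10561/6332 = 44090/(28/9) + 10561/6332 = 44090*(9/28) + 10561*(1/6332) = 198405/14 + 10561/6332 = 628224157/44324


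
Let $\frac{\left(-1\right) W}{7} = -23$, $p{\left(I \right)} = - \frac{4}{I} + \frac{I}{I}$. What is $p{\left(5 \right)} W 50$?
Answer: $1610$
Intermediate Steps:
$p{\left(I \right)} = 1 - \frac{4}{I}$ ($p{\left(I \right)} = - \frac{4}{I} + 1 = 1 - \frac{4}{I}$)
$W = 161$ ($W = \left(-7\right) \left(-23\right) = 161$)
$p{\left(5 \right)} W 50 = \frac{-4 + 5}{5} \cdot 161 \cdot 50 = \frac{1}{5} \cdot 1 \cdot 161 \cdot 50 = \frac{1}{5} \cdot 161 \cdot 50 = \frac{161}{5} \cdot 50 = 1610$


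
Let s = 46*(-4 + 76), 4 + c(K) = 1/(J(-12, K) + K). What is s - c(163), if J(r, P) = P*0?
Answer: 540507/163 ≈ 3316.0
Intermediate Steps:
J(r, P) = 0
c(K) = -4 + 1/K (c(K) = -4 + 1/(0 + K) = -4 + 1/K)
s = 3312 (s = 46*72 = 3312)
s - c(163) = 3312 - (-4 + 1/163) = 3312 - 1*(-651/163) = 3312 + 651/163 = 540507/163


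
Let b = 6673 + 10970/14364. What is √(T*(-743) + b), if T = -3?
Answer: √51023839902/2394 ≈ 94.354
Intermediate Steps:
b = 47930971/7182 (b = 6673 + 10970*(1/14364) = 6673 + 5485/7182 = 47930971/7182 ≈ 6673.8)
√(T*(-743) + b) = √(-3*(-743) + 47930971/7182) = √(2229 + 47930971/7182) = √(63939649/7182) = √51023839902/2394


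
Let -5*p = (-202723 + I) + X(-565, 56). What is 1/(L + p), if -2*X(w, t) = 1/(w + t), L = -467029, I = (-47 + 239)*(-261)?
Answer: -5090/2119791581 ≈ -2.4012e-6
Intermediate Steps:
I = -50112 (I = 192*(-261) = -50112)
X(w, t) = -1/(2*(t + w)) (X(w, t) = -1/(2*(w + t)) = -1/(2*(t + w)))
p = 257386029/5090 (p = -((-202723 - 50112) - 1/(2*56 + 2*(-565)))/5 = -(-252835 - 1/(112 - 1130))/5 = -(-252835 - 1/(-1018))/5 = -(-252835 - 1*(-1/1018))/5 = -(-252835 + 1/1018)/5 = -⅕*(-257386029/1018) = 257386029/5090 ≈ 50567.)
1/(L + p) = 1/(-467029 + 257386029/5090) = 1/(-2119791581/5090) = -5090/2119791581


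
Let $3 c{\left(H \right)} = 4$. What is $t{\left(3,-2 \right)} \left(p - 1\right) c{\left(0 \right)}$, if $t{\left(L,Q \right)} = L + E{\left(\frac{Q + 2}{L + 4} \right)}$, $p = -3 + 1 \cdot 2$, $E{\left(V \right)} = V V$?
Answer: $-8$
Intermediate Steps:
$c{\left(H \right)} = \frac{4}{3}$ ($c{\left(H \right)} = \frac{1}{3} \cdot 4 = \frac{4}{3}$)
$E{\left(V \right)} = V^{2}$
$p = -1$ ($p = -3 + 2 = -1$)
$t{\left(L,Q \right)} = L + \frac{\left(2 + Q\right)^{2}}{\left(4 + L\right)^{2}}$ ($t{\left(L,Q \right)} = L + \left(\frac{Q + 2}{L + 4}\right)^{2} = L + \left(\frac{2 + Q}{4 + L}\right)^{2} = L + \frac{\left(2 + Q\right)^{2}}{\left(4 + L\right)^{2}}$)
$t{\left(3,-2 \right)} \left(p - 1\right) c{\left(0 \right)} = \left(3 + \frac{\left(2 - 2\right)^{2}}{\left(4 + 3\right)^{2}}\right) \left(-1 - 1\right) \frac{4}{3} = \left(3 + \frac{0^{2}}{49}\right) \left(-1 - 1\right) \frac{4}{3} = \left(3 + 0 \cdot \frac{1}{49}\right) \left(-2\right) \frac{4}{3} = \left(3 + 0\right) \left(-2\right) \frac{4}{3} = 3 \left(-2\right) \frac{4}{3} = \left(-6\right) \frac{4}{3} = -8$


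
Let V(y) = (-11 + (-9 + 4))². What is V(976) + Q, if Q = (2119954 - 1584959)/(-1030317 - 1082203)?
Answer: 108054025/422504 ≈ 255.75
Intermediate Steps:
V(y) = 256 (V(y) = (-11 - 5)² = (-16)² = 256)
Q = -106999/422504 (Q = 534995/(-2112520) = 534995*(-1/2112520) = -106999/422504 ≈ -0.25325)
V(976) + Q = 256 - 106999/422504 = 108054025/422504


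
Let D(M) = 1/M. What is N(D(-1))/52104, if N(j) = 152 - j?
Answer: 51/17368 ≈ 0.0029364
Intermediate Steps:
N(D(-1))/52104 = (152 - 1/(-1))/52104 = (152 - 1*(-1))*(1/52104) = (152 + 1)*(1/52104) = 153*(1/52104) = 51/17368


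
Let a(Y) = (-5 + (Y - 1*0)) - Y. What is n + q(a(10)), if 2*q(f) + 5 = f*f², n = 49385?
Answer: 49320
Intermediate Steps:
a(Y) = -5 (a(Y) = (-5 + (Y + 0)) - Y = (-5 + Y) - Y = -5)
q(f) = -5/2 + f³/2 (q(f) = -5/2 + (f*f²)/2 = -5/2 + f³/2)
n + q(a(10)) = 49385 + (-5/2 + (½)*(-5)³) = 49385 + (-5/2 + (½)*(-125)) = 49385 + (-5/2 - 125/2) = 49385 - 65 = 49320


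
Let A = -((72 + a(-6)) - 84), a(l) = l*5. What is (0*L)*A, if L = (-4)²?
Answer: 0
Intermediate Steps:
a(l) = 5*l
L = 16
A = 42 (A = -((72 + 5*(-6)) - 84) = -((72 - 30) - 84) = -(42 - 84) = -1*(-42) = 42)
(0*L)*A = (0*16)*42 = 0*42 = 0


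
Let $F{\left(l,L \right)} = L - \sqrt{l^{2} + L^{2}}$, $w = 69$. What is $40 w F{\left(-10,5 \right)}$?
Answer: $13800 - 13800 \sqrt{5} \approx -17058.0$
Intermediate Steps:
$F{\left(l,L \right)} = L - \sqrt{L^{2} + l^{2}}$
$40 w F{\left(-10,5 \right)} = 40 \cdot 69 \left(5 - \sqrt{5^{2} + \left(-10\right)^{2}}\right) = 2760 \left(5 - \sqrt{25 + 100}\right) = 2760 \left(5 - \sqrt{125}\right) = 2760 \left(5 - 5 \sqrt{5}\right) = 13800 - 13800 \sqrt{5}$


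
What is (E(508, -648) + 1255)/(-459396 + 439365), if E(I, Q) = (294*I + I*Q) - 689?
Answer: 179266/20031 ≈ 8.9494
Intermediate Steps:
E(I, Q) = -689 + 294*I + I*Q
(E(508, -648) + 1255)/(-459396 + 439365) = ((-689 + 294*508 + 508*(-648)) + 1255)/(-459396 + 439365) = ((-689 + 149352 - 329184) + 1255)/(-20031) = (-180521 + 1255)*(-1/20031) = -179266*(-1/20031) = 179266/20031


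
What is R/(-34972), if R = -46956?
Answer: 1677/1249 ≈ 1.3427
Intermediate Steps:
R/(-34972) = -46956/(-34972) = -46956*(-1/34972) = 1677/1249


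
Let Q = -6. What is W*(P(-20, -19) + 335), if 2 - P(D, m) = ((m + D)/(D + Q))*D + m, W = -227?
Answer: -87622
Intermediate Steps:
P(D, m) = 2 - m - D*(D + m)/(-6 + D) (P(D, m) = 2 - (((m + D)/(D - 6))*D + m) = 2 - (((D + m)/(-6 + D))*D + m) = 2 - (D*(D + m)/(-6 + D) + m) = 2 - (m + D*(D + m)/(-6 + D)) = 2 + (-m - D*(D + m)/(-6 + D)) = 2 - m - D*(D + m)/(-6 + D))
W*(P(-20, -19) + 335) = -227*((-12 - 1*(-20)**2 + 2*(-20) + 6*(-19) - 2*(-20)*(-19))/(-6 - 20) + 335) = -227*((-12 - 1*400 - 40 - 114 - 760)/(-26) + 335) = -227*(-(-12 - 400 - 40 - 114 - 760)/26 + 335) = -227*(-1/26*(-1326) + 335) = -227*(51 + 335) = -227*386 = -87622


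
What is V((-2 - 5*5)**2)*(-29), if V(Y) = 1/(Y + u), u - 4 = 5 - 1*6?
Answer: -29/732 ≈ -0.039617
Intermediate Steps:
u = 3 (u = 4 + (5 - 1*6) = 4 + (5 - 6) = 4 - 1 = 3)
V(Y) = 1/(3 + Y) (V(Y) = 1/(Y + 3) = 1/(3 + Y))
V((-2 - 5*5)**2)*(-29) = -29/(3 + (-2 - 5*5)**2) = -29/(3 + (-2 - 25)**2) = -29/(3 + (-27)**2) = -29/(3 + 729) = -29/732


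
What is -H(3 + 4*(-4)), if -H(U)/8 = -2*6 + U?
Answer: -200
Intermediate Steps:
H(U) = 96 - 8*U (H(U) = -8*(-2*6 + U) = -8*(-12 + U) = 96 - 8*U)
-H(3 + 4*(-4)) = -(96 - 8*(3 + 4*(-4))) = -(96 - 8*(3 - 16)) = -(96 - 8*(-13)) = -(96 + 104) = -1*200 = -200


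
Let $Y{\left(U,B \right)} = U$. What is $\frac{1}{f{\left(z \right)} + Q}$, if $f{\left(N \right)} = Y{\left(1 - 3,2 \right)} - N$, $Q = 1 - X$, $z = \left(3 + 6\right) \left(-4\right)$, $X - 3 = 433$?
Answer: $- \frac{1}{401} \approx -0.0024938$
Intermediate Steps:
$X = 436$ ($X = 3 + 433 = 436$)
$z = -36$ ($z = 9 \left(-4\right) = -36$)
$Q = -435$ ($Q = 1 - 436 = -435$)
$f{\left(N \right)} = -2 - N$ ($f{\left(N \right)} = \left(1 - 3\right) - N = -2 - N$)
$\frac{1}{f{\left(z \right)} + Q} = \frac{1}{\left(-2 - -36\right) - 435} = \frac{1}{\left(-2 + 36\right) - 435} = \frac{1}{34 - 435} = \frac{1}{-401} = - \frac{1}{401}$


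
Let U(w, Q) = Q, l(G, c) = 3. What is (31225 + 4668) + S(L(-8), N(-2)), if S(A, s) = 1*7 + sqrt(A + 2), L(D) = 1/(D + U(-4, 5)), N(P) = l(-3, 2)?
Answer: 35900 + sqrt(15)/3 ≈ 35901.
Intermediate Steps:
N(P) = 3
L(D) = 1/(5 + D) (L(D) = 1/(D + 5) = 1/(5 + D))
S(A, s) = 7 + sqrt(2 + A)
(31225 + 4668) + S(L(-8), N(-2)) = (31225 + 4668) + (7 + sqrt(2 + 1/(5 - 8))) = 35893 + (7 + sqrt(2 + 1/(-3))) = 35893 + (7 + sqrt(2 - 1/3)) = 35893 + (7 + sqrt(5/3)) = 35893 + (7 + sqrt(15)/3) = 35900 + sqrt(15)/3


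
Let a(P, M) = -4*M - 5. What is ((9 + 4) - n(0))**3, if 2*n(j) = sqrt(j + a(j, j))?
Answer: (26 - I*sqrt(5))**3/8 ≈ 2148.3 - 565.45*I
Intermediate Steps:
a(P, M) = -5 - 4*M
n(j) = sqrt(-5 - 3*j)/2 (n(j) = sqrt(j + (-5 - 4*j))/2 = sqrt(-5 - 3*j)/2)
((9 + 4) - n(0))**3 = ((9 + 4) - sqrt(-5 - 3*0)/2)**3 = (13 - sqrt(-5 + 0)/2)**3 = (13 - sqrt(-5)/2)**3 = (13 - I*sqrt(5)/2)**3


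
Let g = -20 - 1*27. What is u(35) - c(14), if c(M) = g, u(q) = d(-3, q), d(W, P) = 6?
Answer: 53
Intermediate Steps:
u(q) = 6
g = -47 (g = -20 - 27 = -47)
c(M) = -47
u(35) - c(14) = 6 - 1*(-47) = 6 + 47 = 53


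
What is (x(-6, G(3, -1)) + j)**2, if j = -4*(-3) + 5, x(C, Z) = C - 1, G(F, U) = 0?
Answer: 100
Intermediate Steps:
x(C, Z) = -1 + C
j = 17 (j = 12 + 5 = 17)
(x(-6, G(3, -1)) + j)**2 = ((-1 - 6) + 17)**2 = (-7 + 17)**2 = 10**2 = 100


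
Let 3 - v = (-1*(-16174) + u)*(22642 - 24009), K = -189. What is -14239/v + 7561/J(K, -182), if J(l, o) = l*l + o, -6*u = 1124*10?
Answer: 63130310380/297751037311 ≈ 0.21202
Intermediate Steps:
u = -5620/3 (u = -562*10/3 = -⅙*11240 = -5620/3 ≈ -1873.3)
J(l, o) = o + l² (J(l, o) = l² + o = o + l²)
v = 58647043/3 (v = 3 - (-1*(-16174) - 5620/3)*(22642 - 24009) = 3 - (16174 - 5620/3)*(-1367) = 3 - 42902*(-1367)/3 = 3 - 1*(-58647034/3) = 3 + 58647034/3 = 58647043/3 ≈ 1.9549e+7)
-14239/v + 7561/J(K, -182) = -14239/58647043/3 + 7561/(-182 + (-189)²) = -14239*3/58647043 + 7561/(-182 + 35721) = -42717/58647043 + 7561/35539 = 63130310380/297751037311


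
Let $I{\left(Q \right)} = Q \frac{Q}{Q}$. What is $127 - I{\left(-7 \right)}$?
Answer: $134$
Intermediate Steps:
$I{\left(Q \right)} = Q$ ($I{\left(Q \right)} = Q 1 = Q$)
$127 - I{\left(-7 \right)} = 127 - -7 = 127 + 7 = 134$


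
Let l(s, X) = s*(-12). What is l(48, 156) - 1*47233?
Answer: -47809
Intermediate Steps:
l(s, X) = -12*s
l(48, 156) - 1*47233 = -12*48 - 1*47233 = -576 - 47233 = -47809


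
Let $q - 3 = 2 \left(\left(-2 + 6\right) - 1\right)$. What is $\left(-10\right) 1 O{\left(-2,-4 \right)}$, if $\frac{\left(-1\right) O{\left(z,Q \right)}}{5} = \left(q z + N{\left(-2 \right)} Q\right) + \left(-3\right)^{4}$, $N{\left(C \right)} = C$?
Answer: $3550$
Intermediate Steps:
$q = 9$ ($q = 3 + 2 \left(\left(-2 + 6\right) - 1\right) = 3 + 2 \left(4 - 1\right) = 3 + 2 \cdot 3 = 3 + 6 = 9$)
$O{\left(z,Q \right)} = -405 - 45 z + 10 Q$ ($O{\left(z,Q \right)} = - 5 \left(\left(9 z - 2 Q\right) + \left(-3\right)^{4}\right) = - 5 \left(\left(- 2 Q + 9 z\right) + 81\right) = - 5 \left(81 - 2 Q + 9 z\right) = -405 - 45 z + 10 Q$)
$\left(-10\right) 1 O{\left(-2,-4 \right)} = \left(-10\right) 1 \left(-405 - -90 + 10 \left(-4\right)\right) = - 10 \left(-405 + 90 - 40\right) = \left(-10\right) \left(-355\right) = 3550$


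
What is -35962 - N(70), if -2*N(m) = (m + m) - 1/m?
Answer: -5024881/140 ≈ -35892.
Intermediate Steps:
N(m) = 1/(2*m) - m (N(m) = -((m + m) - 1/m)/2 = -(2*m - 1/m)/2 = -(-1/m + 2*m)/2 = 1/(2*m) - m)
-35962 - N(70) = -35962 - ((½)/70 - 1*70) = -35962 - ((½)*(1/70) - 70) = -35962 - (1/140 - 70) = -35962 - 1*(-9799/140) = -35962 + 9799/140 = -5024881/140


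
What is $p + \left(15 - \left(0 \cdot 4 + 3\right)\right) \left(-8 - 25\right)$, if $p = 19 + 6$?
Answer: $-371$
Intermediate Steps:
$p = 25$
$p + \left(15 - \left(0 \cdot 4 + 3\right)\right) \left(-8 - 25\right) = 25 + \left(15 - \left(0 \cdot 4 + 3\right)\right) \left(-8 - 25\right) = 25 + \left(15 - \left(0 + 3\right)\right) \left(-8 - 25\right) = 25 + \left(15 - 3\right) \left(-33\right) = 25 + 12 \left(-33\right) = 25 - 396 = -371$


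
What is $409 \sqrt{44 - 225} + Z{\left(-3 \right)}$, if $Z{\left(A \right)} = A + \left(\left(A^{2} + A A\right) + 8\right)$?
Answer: $23 + 409 i \sqrt{181} \approx 23.0 + 5502.5 i$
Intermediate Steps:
$Z{\left(A \right)} = 8 + A + 2 A^{2}$ ($Z{\left(A \right)} = A + \left(\left(A^{2} + A^{2}\right) + 8\right) = A + \left(2 A^{2} + 8\right) = A + \left(8 + 2 A^{2}\right) = 8 + A + 2 A^{2}$)
$409 \sqrt{44 - 225} + Z{\left(-3 \right)} = 409 \sqrt{44 - 225} + \left(8 - 3 + 2 \left(-3\right)^{2}\right) = 409 \sqrt{-181} + \left(8 - 3 + 2 \cdot 9\right) = 409 i \sqrt{181} + \left(8 - 3 + 18\right) = 409 i \sqrt{181} + 23 = 23 + 409 i \sqrt{181}$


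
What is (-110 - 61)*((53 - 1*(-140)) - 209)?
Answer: 2736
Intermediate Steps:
(-110 - 61)*((53 - 1*(-140)) - 209) = -171*((53 + 140) - 209) = -171*(193 - 209) = -171*(-16) = 2736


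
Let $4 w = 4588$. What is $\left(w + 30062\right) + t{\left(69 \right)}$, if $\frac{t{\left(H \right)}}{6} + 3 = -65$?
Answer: $30801$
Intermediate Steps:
$t{\left(H \right)} = -408$ ($t{\left(H \right)} = -18 + 6 \left(-65\right) = -18 - 390 = -408$)
$w = 1147$ ($w = \frac{1}{4} \cdot 4588 = 1147$)
$\left(w + 30062\right) + t{\left(69 \right)} = \left(1147 + 30062\right) - 408 = 31209 - 408 = 30801$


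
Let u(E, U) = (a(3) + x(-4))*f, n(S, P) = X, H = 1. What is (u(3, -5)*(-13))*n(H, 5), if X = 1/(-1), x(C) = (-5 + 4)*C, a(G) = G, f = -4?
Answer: -364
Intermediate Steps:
x(C) = -C
X = -1
n(S, P) = -1
u(E, U) = -28 (u(E, U) = (3 - 1*(-4))*(-4) = (3 + 4)*(-4) = 7*(-4) = -28)
(u(3, -5)*(-13))*n(H, 5) = -28*(-13)*(-1) = 364*(-1) = -364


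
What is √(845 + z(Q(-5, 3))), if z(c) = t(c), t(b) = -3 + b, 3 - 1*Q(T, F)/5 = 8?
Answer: √817 ≈ 28.583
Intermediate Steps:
Q(T, F) = -25 (Q(T, F) = 15 - 5*8 = 15 - 40 = -25)
z(c) = -3 + c
√(845 + z(Q(-5, 3))) = √(845 + (-3 - 25)) = √(845 - 28) = √817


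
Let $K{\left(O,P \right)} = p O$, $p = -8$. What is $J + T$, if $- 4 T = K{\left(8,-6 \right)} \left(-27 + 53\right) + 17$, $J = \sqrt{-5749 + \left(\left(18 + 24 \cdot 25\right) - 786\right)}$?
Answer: $\frac{1647}{4} + i \sqrt{5917} \approx 411.75 + 76.922 i$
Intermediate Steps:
$K{\left(O,P \right)} = - 8 O$
$J = i \sqrt{5917}$ ($J = \sqrt{-5749 + \left(\left(18 + 600\right) - 786\right)} = \sqrt{-5749 + \left(618 - 786\right)} = \sqrt{-5749 - 168} = \sqrt{-5917} = i \sqrt{5917} \approx 76.922 i$)
$T = \frac{1647}{4}$ ($T = - \frac{\left(-8\right) 8 \left(-27 + 53\right) + 17}{4} = - \frac{\left(-64\right) 26 + 17}{4} = - \frac{-1664 + 17}{4} = \left(- \frac{1}{4}\right) \left(-1647\right) = \frac{1647}{4} \approx 411.75$)
$J + T = i \sqrt{5917} + \frac{1647}{4} = \frac{1647}{4} + i \sqrt{5917}$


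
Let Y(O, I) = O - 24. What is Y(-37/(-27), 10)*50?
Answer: -30550/27 ≈ -1131.5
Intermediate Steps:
Y(O, I) = -24 + O
Y(-37/(-27), 10)*50 = (-24 - 37/(-27))*50 = (-24 - 37*(-1/27))*50 = (-24 + 37/27)*50 = -611/27*50 = -30550/27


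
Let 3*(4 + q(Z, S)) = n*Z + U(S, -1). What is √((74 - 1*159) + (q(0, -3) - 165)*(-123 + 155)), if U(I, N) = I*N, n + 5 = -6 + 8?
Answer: I*√5461 ≈ 73.899*I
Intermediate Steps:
n = -3 (n = -5 + (-6 + 8) = -5 + 2 = -3)
q(Z, S) = -4 - Z - S/3 (q(Z, S) = -4 + (-3*Z + S*(-1))/3 = -4 + (-3*Z - S)/3 = -4 + (-S - 3*Z)/3 = -4 + (-Z - S/3) = -4 - Z - S/3)
√((74 - 1*159) + (q(0, -3) - 165)*(-123 + 155)) = √((74 - 1*159) + ((-4 - 1*0 - ⅓*(-3)) - 165)*(-123 + 155)) = √((74 - 159) + ((-4 + 0 + 1) - 165)*32) = √(-85 + (-3 - 165)*32) = √(-85 - 168*32) = √(-85 - 5376) = √(-5461) = I*√5461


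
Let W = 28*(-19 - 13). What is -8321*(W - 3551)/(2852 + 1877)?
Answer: 37003487/4729 ≈ 7824.8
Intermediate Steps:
W = -896 (W = 28*(-32) = -896)
-8321*(W - 3551)/(2852 + 1877) = -8321*(-896 - 3551)/(2852 + 1877) = -8321/(4729/(-4447)) = -8321/(4729*(-1/4447)) = -8321/(-4729/4447) = -8321*(-4447/4729) = 37003487/4729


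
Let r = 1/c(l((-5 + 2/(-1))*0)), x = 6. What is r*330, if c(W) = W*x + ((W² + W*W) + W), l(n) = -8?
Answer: 55/12 ≈ 4.5833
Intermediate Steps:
c(W) = 2*W² + 7*W (c(W) = W*6 + ((W² + W*W) + W) = 6*W + ((W² + W²) + W) = 6*W + (2*W² + W) = 6*W + (W + 2*W²) = 2*W² + 7*W)
r = 1/72 (r = 1/(-8*(7 + 2*(-8))) = 1/(-8*(7 - 16)) = 1/(-8*(-9)) = 1/72 ≈ 0.013889)
r*330 = (1/72)*330 = 55/12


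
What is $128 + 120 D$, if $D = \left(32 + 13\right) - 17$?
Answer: $3488$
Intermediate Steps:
$D = 28$ ($D = 45 - 17 = 28$)
$128 + 120 D = 128 + 120 \cdot 28 = 128 + 3360 = 3488$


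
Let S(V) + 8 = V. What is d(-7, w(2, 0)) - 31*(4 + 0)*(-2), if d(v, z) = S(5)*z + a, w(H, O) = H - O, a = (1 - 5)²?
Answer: 258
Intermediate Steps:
S(V) = -8 + V
a = 16 (a = (-4)² = 16)
d(v, z) = 16 - 3*z (d(v, z) = (-8 + 5)*z + 16 = -3*z + 16 = 16 - 3*z)
d(-7, w(2, 0)) - 31*(4 + 0)*(-2) = (16 - 3*(2 - 1*0)) - 31*(4 + 0)*(-2) = (16 - 3*(2 + 0)) - 124*(-2) = (16 - 3*2) - 31*(-8) = (16 - 6) + 248 = 10 + 248 = 258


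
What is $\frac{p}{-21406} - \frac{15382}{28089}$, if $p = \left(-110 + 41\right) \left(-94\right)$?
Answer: $- \frac{255726173}{300636567} \approx -0.85062$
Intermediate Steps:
$p = 6486$ ($p = \left(-69\right) \left(-94\right) = 6486$)
$\frac{p}{-21406} - \frac{15382}{28089} = \frac{6486}{-21406} - \frac{15382}{28089} = 6486 \left(- \frac{1}{21406}\right) - \frac{15382}{28089} = - \frac{3243}{10703} - \frac{15382}{28089} = - \frac{255726173}{300636567}$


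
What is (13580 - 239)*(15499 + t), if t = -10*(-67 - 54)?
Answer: 222914769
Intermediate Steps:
t = 1210 (t = -10*(-121) = 1210)
(13580 - 239)*(15499 + t) = (13580 - 239)*(15499 + 1210) = 13341*16709 = 222914769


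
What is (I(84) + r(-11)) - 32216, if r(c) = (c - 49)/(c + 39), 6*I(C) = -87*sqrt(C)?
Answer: -225527/7 - 29*sqrt(21) ≈ -32351.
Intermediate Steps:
I(C) = -29*sqrt(C)/2 (I(C) = (-87*sqrt(C))/6 = -29*sqrt(C)/2)
r(c) = (-49 + c)/(39 + c)
(I(84) + r(-11)) - 32216 = (-29*sqrt(21) + (-49 - 11)/(39 - 11)) - 32216 = (-29*sqrt(21) - 60/28) - 32216 = (-29*sqrt(21) + (1/28)*(-60)) - 32216 = (-29*sqrt(21) - 15/7) - 32216 = (-15/7 - 29*sqrt(21)) - 32216 = -225527/7 - 29*sqrt(21)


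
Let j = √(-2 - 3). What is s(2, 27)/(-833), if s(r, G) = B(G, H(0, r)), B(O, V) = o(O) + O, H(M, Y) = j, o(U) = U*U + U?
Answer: -783/833 ≈ -0.93998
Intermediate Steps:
o(U) = U + U² (o(U) = U² + U = U + U²)
j = I*√5 (j = √(-5) = I*√5 ≈ 2.2361*I)
H(M, Y) = I*√5
B(O, V) = O + O*(1 + O) (B(O, V) = O*(1 + O) + O = O + O*(1 + O))
s(r, G) = G*(2 + G)
s(2, 27)/(-833) = (27*(2 + 27))/(-833) = (27*29)*(-1/833) = 783*(-1/833) = -783/833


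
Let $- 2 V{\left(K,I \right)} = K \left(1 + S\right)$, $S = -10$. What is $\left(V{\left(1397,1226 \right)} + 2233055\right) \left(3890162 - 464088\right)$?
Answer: $7672149690271$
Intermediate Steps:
$V{\left(K,I \right)} = \frac{9 K}{2}$ ($V{\left(K,I \right)} = - \frac{K \left(1 - 10\right)}{2} = - \frac{K \left(-9\right)}{2} = - \frac{\left(-9\right) K}{2} = \frac{9 K}{2}$)
$\left(V{\left(1397,1226 \right)} + 2233055\right) \left(3890162 - 464088\right) = \left(\frac{9}{2} \cdot 1397 + 2233055\right) \left(3890162 - 464088\right) = \left(\frac{12573}{2} + 2233055\right) 3426074 = \frac{4478683}{2} \cdot 3426074 = 7672149690271$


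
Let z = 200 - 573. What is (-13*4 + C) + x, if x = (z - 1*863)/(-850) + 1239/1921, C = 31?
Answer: -907716/48025 ≈ -18.901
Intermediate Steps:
z = -373
x = 100809/48025 (x = (-373 - 1*863)/(-850) + 1239/1921 = (-373 - 863)*(-1/850) + 1239*(1/1921) = -1236*(-1/850) + 1239/1921 = 618/425 + 1239/1921 = 100809/48025 ≈ 2.0991)
(-13*4 + C) + x = (-13*4 + 31) + 100809/48025 = (-52 + 31) + 100809/48025 = -21 + 100809/48025 = -907716/48025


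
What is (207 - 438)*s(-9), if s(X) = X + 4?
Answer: 1155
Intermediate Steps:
s(X) = 4 + X
(207 - 438)*s(-9) = (207 - 438)*(4 - 9) = -231*(-5) = 1155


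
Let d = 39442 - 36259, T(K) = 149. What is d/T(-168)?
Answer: 3183/149 ≈ 21.362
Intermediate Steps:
d = 3183
d/T(-168) = 3183/149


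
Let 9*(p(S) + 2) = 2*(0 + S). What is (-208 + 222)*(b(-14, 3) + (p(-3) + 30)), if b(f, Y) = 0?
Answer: 1148/3 ≈ 382.67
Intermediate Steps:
p(S) = -2 + 2*S/9 (p(S) = -2 + (2*(0 + S))/9 = -2 + (2*S)/9 = -2 + 2*S/9)
(-208 + 222)*(b(-14, 3) + (p(-3) + 30)) = (-208 + 222)*(0 + ((-2 + (2/9)*(-3)) + 30)) = 14*(0 + ((-2 - ⅔) + 30)) = 14*(0 + (-8/3 + 30)) = 14*(0 + 82/3) = 14*(82/3) = 1148/3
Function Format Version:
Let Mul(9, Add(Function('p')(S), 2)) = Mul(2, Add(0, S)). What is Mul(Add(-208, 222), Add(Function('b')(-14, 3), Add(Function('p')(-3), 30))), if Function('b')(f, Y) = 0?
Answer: Rational(1148, 3) ≈ 382.67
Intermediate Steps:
Function('p')(S) = Add(-2, Mul(Rational(2, 9), S)) (Function('p')(S) = Add(-2, Mul(Rational(1, 9), Mul(2, Add(0, S)))) = Add(-2, Mul(Rational(1, 9), Mul(2, S))) = Add(-2, Mul(Rational(2, 9), S)))
Mul(Add(-208, 222), Add(Function('b')(-14, 3), Add(Function('p')(-3), 30))) = Mul(Add(-208, 222), Add(0, Add(Add(-2, Mul(Rational(2, 9), -3)), 30))) = Mul(14, Add(0, Add(Add(-2, Rational(-2, 3)), 30))) = Mul(14, Add(0, Add(Rational(-8, 3), 30))) = Mul(14, Add(0, Rational(82, 3))) = Mul(14, Rational(82, 3)) = Rational(1148, 3)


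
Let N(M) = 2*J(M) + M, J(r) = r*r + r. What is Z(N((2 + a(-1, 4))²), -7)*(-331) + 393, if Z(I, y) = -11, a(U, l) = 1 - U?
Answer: 4034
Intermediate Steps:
J(r) = r + r² (J(r) = r² + r = r + r²)
N(M) = M + 2*M*(1 + M) (N(M) = 2*(M*(1 + M)) + M = 2*M*(1 + M) + M = M + 2*M*(1 + M))
Z(N((2 + a(-1, 4))²), -7)*(-331) + 393 = -11*(-331) + 393 = 3641 + 393 = 4034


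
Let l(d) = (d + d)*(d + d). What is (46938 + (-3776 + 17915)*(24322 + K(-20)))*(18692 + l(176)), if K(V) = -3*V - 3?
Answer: 49158775902924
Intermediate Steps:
K(V) = -3 - 3*V
l(d) = 4*d² (l(d) = (2*d)*(2*d) = 4*d²)
(46938 + (-3776 + 17915)*(24322 + K(-20)))*(18692 + l(176)) = (46938 + (-3776 + 17915)*(24322 + (-3 - 3*(-20))))*(18692 + 4*176²) = (46938 + 14139*(24322 + (-3 + 60)))*(18692 + 4*30976) = (46938 + 14139*(24322 + 57))*(18692 + 123904) = (46938 + 14139*24379)*142596 = (46938 + 344694681)*142596 = 344741619*142596 = 49158775902924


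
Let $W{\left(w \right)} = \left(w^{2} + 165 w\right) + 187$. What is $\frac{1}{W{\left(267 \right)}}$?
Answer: $\frac{1}{115531} \approx 8.6557 \cdot 10^{-6}$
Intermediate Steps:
$W{\left(w \right)} = 187 + w^{2} + 165 w$
$\frac{1}{W{\left(267 \right)}} = \frac{1}{187 + 267^{2} + 165 \cdot 267} = \frac{1}{187 + 71289 + 44055} = \frac{1}{115531}$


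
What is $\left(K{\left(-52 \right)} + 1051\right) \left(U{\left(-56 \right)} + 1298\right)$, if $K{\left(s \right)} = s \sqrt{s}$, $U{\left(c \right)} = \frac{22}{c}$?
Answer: $\frac{38185983}{28} - \frac{944658 i \sqrt{13}}{7} \approx 1.3638 \cdot 10^{6} - 4.8657 \cdot 10^{5} i$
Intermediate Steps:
$K{\left(s \right)} = s^{\frac{3}{2}}$
$\left(K{\left(-52 \right)} + 1051\right) \left(U{\left(-56 \right)} + 1298\right) = \left(\left(-52\right)^{\frac{3}{2}} + 1051\right) \left(\frac{22}{-56} + 1298\right) = \left(- 104 i \sqrt{13} + 1051\right) \left(22 \left(- \frac{1}{56}\right) + 1298\right) = \left(1051 - 104 i \sqrt{13}\right) \left(- \frac{11}{28} + 1298\right) = \left(1051 - 104 i \sqrt{13}\right) \frac{36333}{28} = \frac{38185983}{28} - \frac{944658 i \sqrt{13}}{7}$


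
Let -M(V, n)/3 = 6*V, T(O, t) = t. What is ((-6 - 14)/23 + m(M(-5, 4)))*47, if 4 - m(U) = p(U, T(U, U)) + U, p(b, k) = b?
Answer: -191196/23 ≈ -8312.9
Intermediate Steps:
M(V, n) = -18*V
m(U) = 4 - 2*U (m(U) = 4 - (U + U) = 4 - 2*U)
((-6 - 14)/23 + m(M(-5, 4)))*47 = ((-6 - 14)/23 + (4 - (-36)*(-5)))*47 = (-20*1/23 + (4 - 2*90))*47 = (-20/23 + (4 - 180))*47 = (-20/23 - 176)*47 = -4068/23*47 = -191196/23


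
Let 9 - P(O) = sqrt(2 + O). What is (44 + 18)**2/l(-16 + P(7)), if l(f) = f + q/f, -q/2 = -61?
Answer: -19220/111 ≈ -173.15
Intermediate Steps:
q = 122 (q = -2*(-61) = 122)
P(O) = 9 - sqrt(2 + O)
l(f) = f + 122/f
(44 + 18)**2/l(-16 + P(7)) = (44 + 18)**2/((-16 + (9 - sqrt(2 + 7))) + 122/(-16 + (9 - sqrt(2 + 7)))) = 62**2/((-16 + (9 - sqrt(9))) + 122/(-16 + (9 - sqrt(9)))) = 3844/((-16 + (9 - 1*3)) + 122/(-16 + (9 - 1*3))) = 3844/((-16 + (9 - 3)) + 122/(-16 + (9 - 3))) = 3844/((-16 + 6) + 122/(-16 + 6)) = 3844/(-10 + 122/(-10)) = 3844/(-10 + 122*(-1/10)) = 3844/(-10 - 61/5) = 3844/(-111/5) = 3844*(-5/111) = -19220/111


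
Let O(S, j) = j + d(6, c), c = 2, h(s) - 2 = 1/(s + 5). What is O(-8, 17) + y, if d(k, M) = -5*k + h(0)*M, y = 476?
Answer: 2337/5 ≈ 467.40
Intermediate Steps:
h(s) = 2 + 1/(5 + s) (h(s) = 2 + 1/(s + 5) = 2 + 1/(5 + s))
d(k, M) = -5*k + 11*M/5 (d(k, M) = -5*k + ((11 + 2*0)/(5 + 0))*M = -5*k + ((11 + 0)/5)*M = -5*k + ((⅕)*11)*M = -5*k + 11*M/5)
O(S, j) = -128/5 + j (O(S, j) = j + (-5*6 + (11/5)*2) = j + (-30 + 22/5) = j - 128/5 = -128/5 + j)
O(-8, 17) + y = (-128/5 + 17) + 476 = -43/5 + 476 = 2337/5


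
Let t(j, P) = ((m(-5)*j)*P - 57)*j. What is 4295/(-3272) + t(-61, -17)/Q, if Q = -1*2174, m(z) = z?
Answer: -527799297/3556664 ≈ -148.40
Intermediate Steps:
t(j, P) = j*(-57 - 5*P*j) (t(j, P) = ((-5*j)*P - 57)*j = (-5*P*j - 57)*j = (-57 - 5*P*j)*j = j*(-57 - 5*P*j))
Q = -2174
4295/(-3272) + t(-61, -17)/Q = 4295/(-3272) - 61*(-57 - 5*(-17)*(-61))/(-2174) = 4295*(-1/3272) - 61*(-57 - 5185)*(-1/2174) = -4295/3272 - 61*(-5242)*(-1/2174) = -4295/3272 + 319762*(-1/2174) = -4295/3272 - 159881/1087 = -527799297/3556664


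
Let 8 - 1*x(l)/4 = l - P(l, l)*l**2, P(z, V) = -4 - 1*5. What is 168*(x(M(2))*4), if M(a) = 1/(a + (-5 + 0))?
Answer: 19712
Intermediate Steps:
P(z, V) = -9 (P(z, V) = -4 - 5 = -9)
M(a) = 1/(-5 + a) (M(a) = 1/(a - 5) = 1/(-5 + a))
x(l) = 32 - 36*l**2 - 4*l (x(l) = 32 - 4*(l - (-9)*l**2) = 32 - 4*(l + 9*l**2) = 32 + (-36*l**2 - 4*l) = 32 - 36*l**2 - 4*l)
168*(x(M(2))*4) = 168*((32 - 36/(-5 + 2)**2 - 4/(-5 + 2))*4) = 168*((32 - 36*(1/(-3))**2 - 4/(-3))*4) = 168*((32 - 36*(-1/3)**2 - 4*(-1/3))*4) = 168*((32 - 36*1/9 + 4/3)*4) = 168*((32 - 4 + 4/3)*4) = 168*((88/3)*4) = 168*(352/3) = 19712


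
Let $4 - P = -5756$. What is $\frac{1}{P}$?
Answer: $\frac{1}{5760} \approx 0.00017361$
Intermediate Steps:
$P = 5760$ ($P = 4 - -5756 = 4 + 5756 = 5760$)
$\frac{1}{P} = \frac{1}{5760}$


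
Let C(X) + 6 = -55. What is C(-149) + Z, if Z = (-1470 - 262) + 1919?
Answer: 126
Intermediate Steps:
Z = 187 (Z = -1732 + 1919 = 187)
C(X) = -61 (C(X) = -6 - 55 = -61)
C(-149) + Z = -61 + 187 = 126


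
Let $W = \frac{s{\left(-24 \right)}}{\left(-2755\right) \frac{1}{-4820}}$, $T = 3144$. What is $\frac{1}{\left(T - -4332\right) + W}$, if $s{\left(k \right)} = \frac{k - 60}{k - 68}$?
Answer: $\frac{12673}{94763592} \approx 0.00013373$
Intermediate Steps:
$s{\left(k \right)} = \frac{-60 + k}{-68 + k}$
$W = \frac{20244}{12673}$ ($W = \frac{\frac{1}{-68 - 24} \left(-60 - 24\right)}{\left(-2755\right) \frac{1}{-4820}} = \frac{\frac{1}{-92} \left(-84\right)}{\left(-2755\right) \left(- \frac{1}{4820}\right)} = \frac{\left(- \frac{1}{92}\right) \left(-84\right)}{\frac{551}{964}} = \frac{21}{23} \cdot \frac{964}{551} = \frac{20244}{12673} \approx 1.5974$)
$\frac{1}{\left(T - -4332\right) + W} = \frac{1}{\left(3144 - -4332\right) + \frac{20244}{12673}} = \frac{1}{\left(3144 + 4332\right) + \frac{20244}{12673}} = \frac{1}{7476 + \frac{20244}{12673}} = \frac{1}{\frac{94763592}{12673}} = \frac{12673}{94763592}$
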